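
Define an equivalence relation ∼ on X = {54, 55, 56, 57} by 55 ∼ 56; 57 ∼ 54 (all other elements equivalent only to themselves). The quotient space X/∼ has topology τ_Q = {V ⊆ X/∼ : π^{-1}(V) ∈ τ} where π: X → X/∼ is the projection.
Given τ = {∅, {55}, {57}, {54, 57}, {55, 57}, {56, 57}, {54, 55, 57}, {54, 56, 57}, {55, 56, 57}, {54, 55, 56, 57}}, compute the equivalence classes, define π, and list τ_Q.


X/∼ = {[54=57], [55=56]}; |τ_Q| = 3.

Equivalence classes: [54=57], [55=56].
Quotient map π: X → X/∼ sends 54 ↦ [54=57], 55 ↦ [55=56], 56 ↦ [55=56], 57 ↦ [54=57].
For each subset V ⊆ X/∼, compute π^{-1}(V) ⊆ X and check whether π^{-1}(V) ∈ τ. V is open in τ_Q iff π^{-1}(V) ∈ τ.
  V = {}: π^{-1}(V) = ∅ ∈ τ ✓.
  V = {[54=57]}: π^{-1}(V) = {54, 57} ∈ τ ✓.
  V = {[55=56]}: π^{-1}(V) = {55, 56} ∉ τ ✗.
  V = {[54=57], [55=56]}: π^{-1}(V) = {54, 55, 56, 57} ∈ τ ✓.
Open sets in the quotient: τ_Q = {{}, {[54=57]}, {[54=57], [55=56]}} (3 elements).


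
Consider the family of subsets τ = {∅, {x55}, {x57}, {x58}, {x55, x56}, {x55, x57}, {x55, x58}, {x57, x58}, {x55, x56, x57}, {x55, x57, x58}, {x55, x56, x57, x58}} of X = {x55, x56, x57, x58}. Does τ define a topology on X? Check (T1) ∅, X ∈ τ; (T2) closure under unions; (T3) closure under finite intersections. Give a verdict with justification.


τ is NOT a topology on X.

Axiom (T1): ∅ ∈ τ? Yes; X ∈ τ? Yes.
Axiom (T2/T3): check pairwise unions and intersections of members of τ.
Counterexample for (T2): {x58} ∪ {x55, x56} = {x55, x56, x58} ∉ τ. Therefore τ is NOT a topology.


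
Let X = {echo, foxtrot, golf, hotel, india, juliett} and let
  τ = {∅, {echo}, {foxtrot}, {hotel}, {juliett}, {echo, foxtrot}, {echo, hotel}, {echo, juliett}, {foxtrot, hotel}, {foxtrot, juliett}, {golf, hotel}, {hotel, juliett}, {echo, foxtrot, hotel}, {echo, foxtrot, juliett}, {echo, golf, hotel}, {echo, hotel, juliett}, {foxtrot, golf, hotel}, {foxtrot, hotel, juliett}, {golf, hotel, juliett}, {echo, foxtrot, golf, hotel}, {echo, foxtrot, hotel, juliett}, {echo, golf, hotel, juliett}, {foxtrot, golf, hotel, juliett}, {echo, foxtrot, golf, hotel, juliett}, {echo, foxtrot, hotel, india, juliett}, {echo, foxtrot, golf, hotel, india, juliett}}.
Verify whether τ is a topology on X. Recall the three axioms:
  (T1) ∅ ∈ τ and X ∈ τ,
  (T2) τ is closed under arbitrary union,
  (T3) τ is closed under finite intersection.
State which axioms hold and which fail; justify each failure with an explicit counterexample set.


τ IS a topology on X.

Axiom (T1): ∅ ∈ τ? Yes; X ∈ τ? Yes.
Axiom (T2/T3): check pairwise unions and intersections of members of τ.
All pairwise intersections and unions checked — each lies in τ. Therefore τ satisfies (T1), (T2), (T3): it IS a topology on X.


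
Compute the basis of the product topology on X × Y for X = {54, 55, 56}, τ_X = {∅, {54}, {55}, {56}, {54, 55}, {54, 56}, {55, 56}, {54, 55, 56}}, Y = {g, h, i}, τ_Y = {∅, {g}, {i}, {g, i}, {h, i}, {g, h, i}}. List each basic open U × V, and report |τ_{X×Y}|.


Basis B = {∅ × ∅, {54} × {g}, {54} × {i}, {55} × {g}, {55} × {i}, {56} × {g}, {56} × {i}, {54} × {g, i}, {54, 55} × {g}, {54, 56} × {g}, {54} × {h, i}, {54, 55} × {i}, {54, 56} × {i}, {55} × {g, i}, {55, 56} × {g}, {55} × {h, i}, {55, 56} × {i}, {56} × {g, i}, {56} × {h, i}, {54} × {g, h, i}, {54, 55, 56} × {g}, {54, 55, 56} × {i}, {55} × {g, h, i}, {56} × {g, h, i}, {54, 55} × {g, i}, {54, 56} × {g, i}, {54, 55} × {h, i}, {54, 56} × {h, i}, {55, 56} × {g, i}, {55, 56} × {h, i}, {54, 55} × {g, h, i}, {54, 56} × {g, h, i}, {54, 55, 56} × {g, i}, {54, 55, 56} × {h, i}, {55, 56} × {g, h, i}, {54, 55, 56} × {g, h, i}}; |τ_{X×Y}| = 216.

Enumerate products U × V with U ∈ τ_X, V ∈ τ_Y (deduplicated):
  ∅ × ∅ = {} (∅)
  {54} × {g} = {(54,g)}
  {54} × {i} = {(54,i)}
  {55} × {g} = {(55,g)}
  {55} × {i} = {(55,i)}
  {56} × {g} = {(56,g)}
  {56} × {i} = {(56,i)}
  {54} × {g, i} = {(54,g), (54,i)}
  {54, 55} × {g} = {(54,g), (55,g)}
  {54, 56} × {g} = {(54,g), (56,g)}
  {54} × {h, i} = {(54,h), (54,i)}
  {54, 55} × {i} = {(54,i), (55,i)}
  {54, 56} × {i} = {(54,i), (56,i)}
  {55} × {g, i} = {(55,g), (55,i)}
  {55, 56} × {g} = {(55,g), (56,g)}
  {55} × {h, i} = {(55,h), (55,i)}
  {55, 56} × {i} = {(55,i), (56,i)}
  {56} × {g, i} = {(56,g), (56,i)}
  {56} × {h, i} = {(56,h), (56,i)}
  {54} × {g, h, i} = {(54,g), (54,h), (54,i)}
  {54, 55, 56} × {g} = {(54,g), (55,g), (56,g)}
  {54, 55, 56} × {i} = {(54,i), (55,i), (56,i)}
  {55} × {g, h, i} = {(55,g), (55,h), (55,i)}
  {56} × {g, h, i} = {(56,g), (56,h), (56,i)}
  {54, 55} × {g, i} = {(54,g), (54,i), (55,g), (55,i)}
  {54, 56} × {g, i} = {(54,g), (54,i), (56,g), (56,i)}
  {54, 55} × {h, i} = {(54,h), (54,i), (55,h), (55,i)}
  {54, 56} × {h, i} = {(54,h), (54,i), (56,h), (56,i)}
  {55, 56} × {g, i} = {(55,g), (55,i), (56,g), (56,i)}
  {55, 56} × {h, i} = {(55,h), (55,i), (56,h), (56,i)}
  {54, 55} × {g, h, i} = {(54,g), (54,h), (54,i), (55,g), (55,h), (55,i)}
  {54, 56} × {g, h, i} = {(54,g), (54,h), (54,i), (56,g), (56,h), (56,i)}
  {54, 55, 56} × {g, i} = {(54,g), (54,i), (55,g), (55,i), (56,g), (56,i)}
  {54, 55, 56} × {h, i} = {(54,h), (54,i), (55,h), (55,i), (56,h), (56,i)}
  {55, 56} × {g, h, i} = {(55,g), (55,h), (55,i), (56,g), (56,h), (56,i)}
  {54, 55, 56} × {g, h, i} = {(54,g), (54,h), (54,i), (55,g), (55,h), (55,i), (56,g), (56,h), (56,i)}
These 36 distinct sets form the basis B.
Close under arbitrary unions to get τ_{X×Y}; counting gives |τ_{X×Y}| = 216.


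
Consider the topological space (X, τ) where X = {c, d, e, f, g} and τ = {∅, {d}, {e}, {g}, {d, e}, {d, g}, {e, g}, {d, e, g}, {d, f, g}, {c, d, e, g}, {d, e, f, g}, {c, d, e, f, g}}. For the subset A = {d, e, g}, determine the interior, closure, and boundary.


int(A) = {d, e, g}, cl(A) = {c, d, e, f, g}, ∂A = {c, f}.

Closed sets in (X, τ) are complements of opens:
  closed(X, τ) = {∅, {c}, {f}, {c, e}, {c, f}, {c, d, f}, {c, e, f}, {c, f, g}, {c, d, e, f}, {c, d, f, g}, {c, e, f, g}, {c, d, e, f, g}}.
int(A) = ⋃ {U ∈ τ : U ⊆ A}. Opens contained in A: ∅, {d}, {e}, {g}, {d, e}, {d, g}, {e, g}, {d, e, g}.
Taking the union of these: int(A) = {d, e, g}.
cl(A) = ⋂ {C closed : A ⊆ C}. Closed sets containing A: {c, d, e, f, g}.
Intersecting these: cl(A) = {c, d, e, f, g}.
∂A = cl(A) ∖ int(A) = {c, d, e, f, g} ∖ {d, e, g} = {c, f}.


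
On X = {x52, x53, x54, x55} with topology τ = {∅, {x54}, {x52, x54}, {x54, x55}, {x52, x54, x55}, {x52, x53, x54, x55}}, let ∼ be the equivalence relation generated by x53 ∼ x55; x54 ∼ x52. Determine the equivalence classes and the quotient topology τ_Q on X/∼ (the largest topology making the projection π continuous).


X/∼ = {[x52=x54], [x53=x55]}; |τ_Q| = 3.

Equivalence classes: [x52=x54], [x53=x55].
Quotient map π: X → X/∼ sends x52 ↦ [x52=x54], x53 ↦ [x53=x55], x54 ↦ [x52=x54], x55 ↦ [x53=x55].
For each subset V ⊆ X/∼, compute π^{-1}(V) ⊆ X and check whether π^{-1}(V) ∈ τ. V is open in τ_Q iff π^{-1}(V) ∈ τ.
  V = {}: π^{-1}(V) = ∅ ∈ τ ✓.
  V = {[x52=x54]}: π^{-1}(V) = {x52, x54} ∈ τ ✓.
  V = {[x53=x55]}: π^{-1}(V) = {x53, x55} ∉ τ ✗.
  V = {[x52=x54], [x53=x55]}: π^{-1}(V) = {x52, x53, x54, x55} ∈ τ ✓.
Open sets in the quotient: τ_Q = {{}, {[x52=x54]}, {[x52=x54], [x53=x55]}} (3 elements).


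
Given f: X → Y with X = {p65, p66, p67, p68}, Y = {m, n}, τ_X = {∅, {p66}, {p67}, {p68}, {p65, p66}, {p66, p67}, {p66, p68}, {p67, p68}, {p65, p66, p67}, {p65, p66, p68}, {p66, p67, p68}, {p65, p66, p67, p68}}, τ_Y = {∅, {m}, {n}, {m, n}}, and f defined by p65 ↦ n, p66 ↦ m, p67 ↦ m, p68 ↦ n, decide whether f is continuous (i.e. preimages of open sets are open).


f is NOT continuous.

Compute f^{-1}(U) for each U ∈ τ_Y:
  U = ∅: f^{-1}(U) = ∅ ∈ τ_X ✓.
  U = {m}: f^{-1}(U) = {p66, p67} ∈ τ_X ✓.
  U = {n}: f^{-1}(U) = {p65, p68} ∉ τ_X ✗.
  U = {m, n}: f^{-1}(U) = {p65, p66, p67, p68} ∈ τ_X ✓.
Found U = {n} with f^{-1}(U) = {p65, p68} not in τ_X. Therefore f is NOT continuous.


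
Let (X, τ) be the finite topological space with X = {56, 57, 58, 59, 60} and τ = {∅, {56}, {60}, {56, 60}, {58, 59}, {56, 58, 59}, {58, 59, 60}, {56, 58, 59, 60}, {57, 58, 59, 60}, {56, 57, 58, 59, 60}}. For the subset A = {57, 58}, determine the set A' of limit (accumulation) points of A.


A' = {57, 59}

For each x ∈ X, list the open sets U ∈ τ with x ∈ U, then check whether U ∩ (A ∖ {x}) ≠ ∅ for every such U.
  x = 56: open {56} ∋ x has {56} ∩ (A ∖ {56}) = ∅, so x is NOT a limit point.
  x = 57: opens ∋ x are {57, 58, 59, 60}, {56, 57, 58, 59, 60}; each meets A ∖ {57}, so x IS a limit point.
  x = 58: open {58, 59} ∋ x has {58, 59} ∩ (A ∖ {58}) = ∅, so x is NOT a limit point.
  x = 59: opens ∋ x are {58, 59}, {56, 58, 59}, {58, 59, 60}, {56, 58, 59, 60}, {57, 58, 59, 60}, {56, 57, 58, 59, 60}; each meets A ∖ {59}, so x IS a limit point.
  x = 60: open {60} ∋ x has {60} ∩ (A ∖ {60}) = ∅, so x is NOT a limit point.
Collecting: A' = {57, 59}.


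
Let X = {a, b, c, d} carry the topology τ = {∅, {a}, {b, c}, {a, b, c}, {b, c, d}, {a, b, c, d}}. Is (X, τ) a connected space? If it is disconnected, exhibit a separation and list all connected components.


(X, τ) is disconnected; components = [{a}, {b, c, d}].

Find clopen sets (U ∈ τ with X ∖ U ∈ τ):
  U = ∅, X ∖ U = {a, b, c, d} — both open, so U is clopen.
  U = {a}, X ∖ U = {b, c, d} — both open, so U is clopen.
  U = {b, c, d}, X ∖ U = {a} — both open, so U is clopen.
  U = {a, b, c, d}, X ∖ U = ∅ — both open, so U is clopen.
Nontrivial clopen(s) exist: e.g. {b, c, d}. So (X, τ) is disconnected.
Compute connected components by grouping points that agree on all clopens:
  component: {a}
  component: {b, c, d}


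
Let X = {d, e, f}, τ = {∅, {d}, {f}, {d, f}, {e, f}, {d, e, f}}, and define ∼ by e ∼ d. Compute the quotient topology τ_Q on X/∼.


X/∼ = {[d=e], [f]}; |τ_Q| = 3.

Equivalence classes: [d=e], [f].
Quotient map π: X → X/∼ sends d ↦ [d=e], e ↦ [d=e], f ↦ [f].
For each subset V ⊆ X/∼, compute π^{-1}(V) ⊆ X and check whether π^{-1}(V) ∈ τ. V is open in τ_Q iff π^{-1}(V) ∈ τ.
  V = {}: π^{-1}(V) = ∅ ∈ τ ✓.
  V = {[d=e]}: π^{-1}(V) = {d, e} ∉ τ ✗.
  V = {[f]}: π^{-1}(V) = {f} ∈ τ ✓.
  V = {[d=e], [f]}: π^{-1}(V) = {d, e, f} ∈ τ ✓.
Open sets in the quotient: τ_Q = {{}, {[f]}, {[d=e], [f]}} (3 elements).


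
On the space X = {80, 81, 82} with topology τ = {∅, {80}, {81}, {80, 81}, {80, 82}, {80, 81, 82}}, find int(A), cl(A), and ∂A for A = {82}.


int(A) = ∅, cl(A) = {82}, ∂A = {82}.

Closed sets in (X, τ) are complements of opens:
  closed(X, τ) = {∅, {81}, {82}, {80, 82}, {81, 82}, {80, 81, 82}}.
int(A) = ⋃ {U ∈ τ : U ⊆ A}. Opens contained in A: ∅.
Taking the union of these: int(A) = ∅.
cl(A) = ⋂ {C closed : A ⊆ C}. Closed sets containing A: {82}, {80, 82}, {81, 82}, {80, 81, 82}.
Intersecting these: cl(A) = {82}.
∂A = cl(A) ∖ int(A) = {82} ∖ ∅ = {82}.


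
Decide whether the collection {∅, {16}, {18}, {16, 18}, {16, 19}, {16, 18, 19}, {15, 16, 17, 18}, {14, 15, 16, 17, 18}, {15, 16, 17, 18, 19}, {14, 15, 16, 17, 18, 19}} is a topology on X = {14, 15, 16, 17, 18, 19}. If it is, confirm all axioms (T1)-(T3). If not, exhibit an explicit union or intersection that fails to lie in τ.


τ IS a topology on X.

Axiom (T1): ∅ ∈ τ? Yes; X ∈ τ? Yes.
Axiom (T2/T3): check pairwise unions and intersections of members of τ.
All pairwise intersections and unions checked — each lies in τ. Therefore τ satisfies (T1), (T2), (T3): it IS a topology on X.


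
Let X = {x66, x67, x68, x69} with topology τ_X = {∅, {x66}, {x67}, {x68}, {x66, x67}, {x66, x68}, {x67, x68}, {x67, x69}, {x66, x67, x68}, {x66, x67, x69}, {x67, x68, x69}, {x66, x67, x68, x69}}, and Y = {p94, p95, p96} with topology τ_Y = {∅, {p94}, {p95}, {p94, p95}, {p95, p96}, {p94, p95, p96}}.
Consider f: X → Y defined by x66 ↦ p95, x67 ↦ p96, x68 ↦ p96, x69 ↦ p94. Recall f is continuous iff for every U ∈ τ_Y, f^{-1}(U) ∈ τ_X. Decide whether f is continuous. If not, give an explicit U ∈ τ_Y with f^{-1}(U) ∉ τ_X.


f is NOT continuous.

Compute f^{-1}(U) for each U ∈ τ_Y:
  U = ∅: f^{-1}(U) = ∅ ∈ τ_X ✓.
  U = {p94}: f^{-1}(U) = {x69} ∉ τ_X ✗.
  U = {p95}: f^{-1}(U) = {x66} ∈ τ_X ✓.
  U = {p94, p95}: f^{-1}(U) = {x66, x69} ∉ τ_X ✗.
  U = {p95, p96}: f^{-1}(U) = {x66, x67, x68} ∈ τ_X ✓.
  U = {p94, p95, p96}: f^{-1}(U) = {x66, x67, x68, x69} ∈ τ_X ✓.
Found U = {p94} with f^{-1}(U) = {x69} not in τ_X. Therefore f is NOT continuous.


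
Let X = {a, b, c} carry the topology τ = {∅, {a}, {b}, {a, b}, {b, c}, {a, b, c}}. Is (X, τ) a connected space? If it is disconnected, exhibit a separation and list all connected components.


(X, τ) is disconnected; components = [{a}, {b, c}].

Find clopen sets (U ∈ τ with X ∖ U ∈ τ):
  U = ∅, X ∖ U = {a, b, c} — both open, so U is clopen.
  U = {a}, X ∖ U = {b, c} — both open, so U is clopen.
  U = {b, c}, X ∖ U = {a} — both open, so U is clopen.
  U = {a, b, c}, X ∖ U = ∅ — both open, so U is clopen.
Nontrivial clopen(s) exist: e.g. {b, c}. So (X, τ) is disconnected.
Compute connected components by grouping points that agree on all clopens:
  component: {a}
  component: {b, c}


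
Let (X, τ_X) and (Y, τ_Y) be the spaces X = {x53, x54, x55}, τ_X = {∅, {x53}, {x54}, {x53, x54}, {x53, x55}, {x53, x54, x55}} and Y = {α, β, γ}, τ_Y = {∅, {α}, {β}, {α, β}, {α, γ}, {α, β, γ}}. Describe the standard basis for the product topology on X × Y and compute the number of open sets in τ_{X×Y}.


Basis B = {∅ × ∅, {x53} × {α}, {x53} × {β}, {x54} × {α}, {x54} × {β}, {x53} × {α, β}, {x53} × {α, γ}, {x53, x54} × {α}, {x53, x55} × {α}, {x53, x54} × {β}, {x53, x55} × {β}, {x54} × {α, β}, {x54} × {α, γ}, {x53} × {α, β, γ}, {x53, x54, x55} × {α}, {x53, x54, x55} × {β}, {x54} × {α, β, γ}, {x53, x54} × {α, β}, {x53, x55} × {α, β}, {x53, x54} × {α, γ}, {x53, x55} × {α, γ}, {x53, x54} × {α, β, γ}, {x53, x55} × {α, β, γ}, {x53, x54, x55} × {α, β}, {x53, x54, x55} × {α, γ}, {x53, x54, x55} × {α, β, γ}}; |τ_{X×Y}| = 108.

Enumerate products U × V with U ∈ τ_X, V ∈ τ_Y (deduplicated):
  ∅ × ∅ = {} (∅)
  {x53} × {α} = {(x53,α)}
  {x53} × {β} = {(x53,β)}
  {x54} × {α} = {(x54,α)}
  {x54} × {β} = {(x54,β)}
  {x53} × {α, β} = {(x53,α), (x53,β)}
  {x53} × {α, γ} = {(x53,α), (x53,γ)}
  {x53, x54} × {α} = {(x53,α), (x54,α)}
  {x53, x55} × {α} = {(x53,α), (x55,α)}
  {x53, x54} × {β} = {(x53,β), (x54,β)}
  {x53, x55} × {β} = {(x53,β), (x55,β)}
  {x54} × {α, β} = {(x54,α), (x54,β)}
  {x54} × {α, γ} = {(x54,α), (x54,γ)}
  {x53} × {α, β, γ} = {(x53,α), (x53,β), (x53,γ)}
  {x53, x54, x55} × {α} = {(x53,α), (x54,α), (x55,α)}
  {x53, x54, x55} × {β} = {(x53,β), (x54,β), (x55,β)}
  {x54} × {α, β, γ} = {(x54,α), (x54,β), (x54,γ)}
  {x53, x54} × {α, β} = {(x53,α), (x53,β), (x54,α), (x54,β)}
  {x53, x55} × {α, β} = {(x53,α), (x53,β), (x55,α), (x55,β)}
  {x53, x54} × {α, γ} = {(x53,α), (x53,γ), (x54,α), (x54,γ)}
  {x53, x55} × {α, γ} = {(x53,α), (x53,γ), (x55,α), (x55,γ)}
  {x53, x54} × {α, β, γ} = {(x53,α), (x53,β), (x53,γ), (x54,α), (x54,β), (x54,γ)}
  {x53, x55} × {α, β, γ} = {(x53,α), (x53,β), (x53,γ), (x55,α), (x55,β), (x55,γ)}
  {x53, x54, x55} × {α, β} = {(x53,α), (x53,β), (x54,α), (x54,β), (x55,α), (x55,β)}
  {x53, x54, x55} × {α, γ} = {(x53,α), (x53,γ), (x54,α), (x54,γ), (x55,α), (x55,γ)}
  {x53, x54, x55} × {α, β, γ} = {(x53,α), (x53,β), (x53,γ), (x54,α), (x54,β), (x54,γ), (x55,α), (x55,β), (x55,γ)}
These 26 distinct sets form the basis B.
Close under arbitrary unions to get τ_{X×Y}; counting gives |τ_{X×Y}| = 108.


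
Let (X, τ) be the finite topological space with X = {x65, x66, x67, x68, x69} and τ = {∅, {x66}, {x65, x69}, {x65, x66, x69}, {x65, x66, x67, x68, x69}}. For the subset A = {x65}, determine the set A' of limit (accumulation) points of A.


A' = {x67, x68, x69}

For each x ∈ X, list the open sets U ∈ τ with x ∈ U, then check whether U ∩ (A ∖ {x}) ≠ ∅ for every such U.
  x = x65: open {x65, x69} ∋ x has {x65, x69} ∩ (A ∖ {x65}) = ∅, so x is NOT a limit point.
  x = x66: open {x66} ∋ x has {x66} ∩ (A ∖ {x66}) = ∅, so x is NOT a limit point.
  x = x67: opens ∋ x are {x65, x66, x67, x68, x69}; each meets A ∖ {x67}, so x IS a limit point.
  x = x68: opens ∋ x are {x65, x66, x67, x68, x69}; each meets A ∖ {x68}, so x IS a limit point.
  x = x69: opens ∋ x are {x65, x69}, {x65, x66, x69}, {x65, x66, x67, x68, x69}; each meets A ∖ {x69}, so x IS a limit point.
Collecting: A' = {x67, x68, x69}.


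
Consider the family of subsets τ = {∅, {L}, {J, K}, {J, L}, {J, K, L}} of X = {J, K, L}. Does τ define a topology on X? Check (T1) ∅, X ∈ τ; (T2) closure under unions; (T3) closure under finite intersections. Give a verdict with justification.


τ is NOT a topology on X.

Axiom (T1): ∅ ∈ τ? Yes; X ∈ τ? Yes.
Axiom (T2/T3): check pairwise unions and intersections of members of τ.
Counterexample for (T3): {J, K} ∩ {J, L} = {J} ∉ τ. Therefore τ is NOT a topology.


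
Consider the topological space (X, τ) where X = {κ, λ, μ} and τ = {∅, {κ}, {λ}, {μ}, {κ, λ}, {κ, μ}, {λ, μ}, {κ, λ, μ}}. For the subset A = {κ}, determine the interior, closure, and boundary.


int(A) = {κ}, cl(A) = {κ}, ∂A = ∅.

Closed sets in (X, τ) are complements of opens:
  closed(X, τ) = {∅, {κ}, {λ}, {μ}, {κ, λ}, {κ, μ}, {λ, μ}, {κ, λ, μ}}.
int(A) = ⋃ {U ∈ τ : U ⊆ A}. Opens contained in A: ∅, {κ}.
Taking the union of these: int(A) = {κ}.
cl(A) = ⋂ {C closed : A ⊆ C}. Closed sets containing A: {κ}, {κ, λ}, {κ, μ}, {κ, λ, μ}.
Intersecting these: cl(A) = {κ}.
∂A = cl(A) ∖ int(A) = {κ} ∖ {κ} = ∅.


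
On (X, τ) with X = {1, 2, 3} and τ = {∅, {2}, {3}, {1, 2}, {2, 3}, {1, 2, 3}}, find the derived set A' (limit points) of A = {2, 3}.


A' = {1}

For each x ∈ X, list the open sets U ∈ τ with x ∈ U, then check whether U ∩ (A ∖ {x}) ≠ ∅ for every such U.
  x = 1: opens ∋ x are {1, 2}, {1, 2, 3}; each meets A ∖ {1}, so x IS a limit point.
  x = 2: open {2} ∋ x has {2} ∩ (A ∖ {2}) = ∅, so x is NOT a limit point.
  x = 3: open {3} ∋ x has {3} ∩ (A ∖ {3}) = ∅, so x is NOT a limit point.
Collecting: A' = {1}.


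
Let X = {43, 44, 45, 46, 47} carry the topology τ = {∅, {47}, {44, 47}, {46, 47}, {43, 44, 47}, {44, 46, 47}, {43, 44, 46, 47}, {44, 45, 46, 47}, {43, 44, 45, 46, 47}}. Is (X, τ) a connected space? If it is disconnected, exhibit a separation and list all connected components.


(X, τ) is connected.

Find clopen sets (U ∈ τ with X ∖ U ∈ τ):
  U = ∅, X ∖ U = {43, 44, 45, 46, 47} — both open, so U is clopen.
  U = {43, 44, 45, 46, 47}, X ∖ U = ∅ — both open, so U is clopen.
Only trivial clopens (∅ and X) exist, so (X, τ) is connected.
Compute connected components by grouping points that agree on all clopens:
  component: {43, 44, 45, 46, 47}


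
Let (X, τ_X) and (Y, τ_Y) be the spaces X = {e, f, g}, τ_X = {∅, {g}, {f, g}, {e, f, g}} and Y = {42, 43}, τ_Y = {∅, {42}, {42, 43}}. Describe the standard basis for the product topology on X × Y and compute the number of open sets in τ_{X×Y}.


Basis B = {∅ × ∅, {g} × {42}, {f, g} × {42}, {g} × {42, 43}, {e, f, g} × {42}, {f, g} × {42, 43}, {e, f, g} × {42, 43}}; |τ_{X×Y}| = 10.

Enumerate products U × V with U ∈ τ_X, V ∈ τ_Y (deduplicated):
  ∅ × ∅ = {} (∅)
  {g} × {42} = {(g,42)}
  {f, g} × {42} = {(f,42), (g,42)}
  {g} × {42, 43} = {(g,42), (g,43)}
  {e, f, g} × {42} = {(e,42), (f,42), (g,42)}
  {f, g} × {42, 43} = {(f,42), (f,43), (g,42), (g,43)}
  {e, f, g} × {42, 43} = {(e,42), (e,43), (f,42), (f,43), (g,42), (g,43)}
These 7 distinct sets form the basis B.
Close under arbitrary unions to get τ_{X×Y}; counting gives |τ_{X×Y}| = 10.


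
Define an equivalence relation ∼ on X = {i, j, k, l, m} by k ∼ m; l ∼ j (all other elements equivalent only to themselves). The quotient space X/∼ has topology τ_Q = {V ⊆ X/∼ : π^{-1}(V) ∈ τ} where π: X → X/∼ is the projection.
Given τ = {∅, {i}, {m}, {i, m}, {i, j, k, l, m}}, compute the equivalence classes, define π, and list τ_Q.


X/∼ = {[i], [j=l], [k=m]}; |τ_Q| = 3.

Equivalence classes: [i], [j=l], [k=m].
Quotient map π: X → X/∼ sends i ↦ [i], j ↦ [j=l], k ↦ [k=m], l ↦ [j=l], m ↦ [k=m].
For each subset V ⊆ X/∼, compute π^{-1}(V) ⊆ X and check whether π^{-1}(V) ∈ τ. V is open in τ_Q iff π^{-1}(V) ∈ τ.
  V = {}: π^{-1}(V) = ∅ ∈ τ ✓.
  V = {[i]}: π^{-1}(V) = {i} ∈ τ ✓.
  V = {[j=l]}: π^{-1}(V) = {j, l} ∉ τ ✗.
  V = {[i], [j=l]}: π^{-1}(V) = {i, j, l} ∉ τ ✗.
  V = {[k=m]}: π^{-1}(V) = {k, m} ∉ τ ✗.
  V = {[i], [k=m]}: π^{-1}(V) = {i, k, m} ∉ τ ✗.
  V = {[j=l], [k=m]}: π^{-1}(V) = {j, k, l, m} ∉ τ ✗.
  V = {[i], [j=l], [k=m]}: π^{-1}(V) = {i, j, k, l, m} ∈ τ ✓.
Open sets in the quotient: τ_Q = {{}, {[i]}, {[i], [j=l], [k=m]}} (3 elements).


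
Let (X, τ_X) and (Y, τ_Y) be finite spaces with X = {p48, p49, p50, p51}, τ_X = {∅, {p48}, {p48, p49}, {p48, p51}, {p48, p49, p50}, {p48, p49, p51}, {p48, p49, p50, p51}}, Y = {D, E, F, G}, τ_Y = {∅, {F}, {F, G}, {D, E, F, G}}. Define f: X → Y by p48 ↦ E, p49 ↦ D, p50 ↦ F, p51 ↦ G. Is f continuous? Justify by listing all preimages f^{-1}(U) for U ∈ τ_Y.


f is NOT continuous.

Compute f^{-1}(U) for each U ∈ τ_Y:
  U = ∅: f^{-1}(U) = ∅ ∈ τ_X ✓.
  U = {F}: f^{-1}(U) = {p50} ∉ τ_X ✗.
  U = {F, G}: f^{-1}(U) = {p50, p51} ∉ τ_X ✗.
  U = {D, E, F, G}: f^{-1}(U) = {p48, p49, p50, p51} ∈ τ_X ✓.
Found U = {F} with f^{-1}(U) = {p50} not in τ_X. Therefore f is NOT continuous.


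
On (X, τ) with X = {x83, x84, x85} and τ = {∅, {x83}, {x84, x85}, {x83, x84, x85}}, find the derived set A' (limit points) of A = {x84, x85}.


A' = {x84, x85}

For each x ∈ X, list the open sets U ∈ τ with x ∈ U, then check whether U ∩ (A ∖ {x}) ≠ ∅ for every such U.
  x = x83: open {x83} ∋ x has {x83} ∩ (A ∖ {x83}) = ∅, so x is NOT a limit point.
  x = x84: opens ∋ x are {x84, x85}, {x83, x84, x85}; each meets A ∖ {x84}, so x IS a limit point.
  x = x85: opens ∋ x are {x84, x85}, {x83, x84, x85}; each meets A ∖ {x85}, so x IS a limit point.
Collecting: A' = {x84, x85}.


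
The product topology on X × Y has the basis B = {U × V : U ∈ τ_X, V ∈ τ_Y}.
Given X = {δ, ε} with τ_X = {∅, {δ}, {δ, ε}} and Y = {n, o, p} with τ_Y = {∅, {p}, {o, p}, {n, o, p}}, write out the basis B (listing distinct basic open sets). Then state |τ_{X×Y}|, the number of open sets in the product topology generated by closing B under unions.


Basis B = {∅ × ∅, {δ} × {p}, {δ} × {o, p}, {δ, ε} × {p}, {δ} × {n, o, p}, {δ, ε} × {o, p}, {δ, ε} × {n, o, p}}; |τ_{X×Y}| = 10.

Enumerate products U × V with U ∈ τ_X, V ∈ τ_Y (deduplicated):
  ∅ × ∅ = {} (∅)
  {δ} × {p} = {(δ,p)}
  {δ} × {o, p} = {(δ,o), (δ,p)}
  {δ, ε} × {p} = {(δ,p), (ε,p)}
  {δ} × {n, o, p} = {(δ,n), (δ,o), (δ,p)}
  {δ, ε} × {o, p} = {(δ,o), (δ,p), (ε,o), (ε,p)}
  {δ, ε} × {n, o, p} = {(δ,n), (δ,o), (δ,p), (ε,n), (ε,o), (ε,p)}
These 7 distinct sets form the basis B.
Close under arbitrary unions to get τ_{X×Y}; counting gives |τ_{X×Y}| = 10.


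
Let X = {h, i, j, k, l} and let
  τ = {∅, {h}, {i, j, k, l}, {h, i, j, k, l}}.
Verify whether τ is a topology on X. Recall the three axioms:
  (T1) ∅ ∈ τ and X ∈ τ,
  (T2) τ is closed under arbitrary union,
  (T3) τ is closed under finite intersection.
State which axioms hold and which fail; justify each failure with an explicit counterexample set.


τ IS a topology on X.

Axiom (T1): ∅ ∈ τ? Yes; X ∈ τ? Yes.
Axiom (T2/T3): check pairwise unions and intersections of members of τ.
All pairwise intersections and unions checked — each lies in τ. Therefore τ satisfies (T1), (T2), (T3): it IS a topology on X.


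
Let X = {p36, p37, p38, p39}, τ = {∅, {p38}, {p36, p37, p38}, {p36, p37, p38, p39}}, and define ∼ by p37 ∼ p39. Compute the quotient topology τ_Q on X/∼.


X/∼ = {[p36], [p37=p39], [p38]}; |τ_Q| = 3.

Equivalence classes: [p36], [p37=p39], [p38].
Quotient map π: X → X/∼ sends p36 ↦ [p36], p37 ↦ [p37=p39], p38 ↦ [p38], p39 ↦ [p37=p39].
For each subset V ⊆ X/∼, compute π^{-1}(V) ⊆ X and check whether π^{-1}(V) ∈ τ. V is open in τ_Q iff π^{-1}(V) ∈ τ.
  V = {}: π^{-1}(V) = ∅ ∈ τ ✓.
  V = {[p36]}: π^{-1}(V) = {p36} ∉ τ ✗.
  V = {[p37=p39]}: π^{-1}(V) = {p37, p39} ∉ τ ✗.
  V = {[p36], [p37=p39]}: π^{-1}(V) = {p36, p37, p39} ∉ τ ✗.
  V = {[p38]}: π^{-1}(V) = {p38} ∈ τ ✓.
  V = {[p36], [p38]}: π^{-1}(V) = {p36, p38} ∉ τ ✗.
  V = {[p37=p39], [p38]}: π^{-1}(V) = {p37, p38, p39} ∉ τ ✗.
  V = {[p36], [p37=p39], [p38]}: π^{-1}(V) = {p36, p37, p38, p39} ∈ τ ✓.
Open sets in the quotient: τ_Q = {{}, {[p38]}, {[p36], [p37=p39], [p38]}} (3 elements).


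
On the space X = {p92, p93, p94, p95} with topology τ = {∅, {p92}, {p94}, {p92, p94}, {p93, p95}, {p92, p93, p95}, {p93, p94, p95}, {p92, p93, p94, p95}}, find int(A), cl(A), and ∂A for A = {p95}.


int(A) = ∅, cl(A) = {p93, p95}, ∂A = {p93, p95}.

Closed sets in (X, τ) are complements of opens:
  closed(X, τ) = {∅, {p92}, {p94}, {p92, p94}, {p93, p95}, {p92, p93, p95}, {p93, p94, p95}, {p92, p93, p94, p95}}.
int(A) = ⋃ {U ∈ τ : U ⊆ A}. Opens contained in A: ∅.
Taking the union of these: int(A) = ∅.
cl(A) = ⋂ {C closed : A ⊆ C}. Closed sets containing A: {p93, p95}, {p92, p93, p95}, {p93, p94, p95}, {p92, p93, p94, p95}.
Intersecting these: cl(A) = {p93, p95}.
∂A = cl(A) ∖ int(A) = {p93, p95} ∖ ∅ = {p93, p95}.


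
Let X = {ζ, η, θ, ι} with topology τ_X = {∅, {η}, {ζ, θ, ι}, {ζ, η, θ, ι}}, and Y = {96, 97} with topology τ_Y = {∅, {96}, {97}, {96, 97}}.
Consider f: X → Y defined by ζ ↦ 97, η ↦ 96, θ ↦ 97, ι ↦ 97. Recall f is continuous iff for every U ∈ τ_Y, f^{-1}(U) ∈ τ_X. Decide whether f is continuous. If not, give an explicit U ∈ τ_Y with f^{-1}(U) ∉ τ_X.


f IS continuous.

Compute f^{-1}(U) for each U ∈ τ_Y:
  U = ∅: f^{-1}(U) = ∅ ∈ τ_X ✓.
  U = {96}: f^{-1}(U) = {η} ∈ τ_X ✓.
  U = {97}: f^{-1}(U) = {ζ, θ, ι} ∈ τ_X ✓.
  U = {96, 97}: f^{-1}(U) = {ζ, η, θ, ι} ∈ τ_X ✓.
Every preimage lies in τ_X, so f IS continuous.


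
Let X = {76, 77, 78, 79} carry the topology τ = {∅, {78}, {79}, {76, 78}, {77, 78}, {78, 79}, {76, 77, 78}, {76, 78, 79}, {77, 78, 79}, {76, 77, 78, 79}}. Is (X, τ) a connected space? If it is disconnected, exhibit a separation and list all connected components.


(X, τ) is disconnected; components = [{79}, {76, 77, 78}].

Find clopen sets (U ∈ τ with X ∖ U ∈ τ):
  U = ∅, X ∖ U = {76, 77, 78, 79} — both open, so U is clopen.
  U = {79}, X ∖ U = {76, 77, 78} — both open, so U is clopen.
  U = {76, 77, 78}, X ∖ U = {79} — both open, so U is clopen.
  U = {76, 77, 78, 79}, X ∖ U = ∅ — both open, so U is clopen.
Nontrivial clopen(s) exist: e.g. {79}. So (X, τ) is disconnected.
Compute connected components by grouping points that agree on all clopens:
  component: {79}
  component: {76, 77, 78}


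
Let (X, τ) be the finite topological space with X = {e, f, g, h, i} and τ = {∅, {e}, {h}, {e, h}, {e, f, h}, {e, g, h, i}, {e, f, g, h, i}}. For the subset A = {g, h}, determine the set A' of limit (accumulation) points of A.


A' = {f, g, i}

For each x ∈ X, list the open sets U ∈ τ with x ∈ U, then check whether U ∩ (A ∖ {x}) ≠ ∅ for every such U.
  x = e: open {e} ∋ x has {e} ∩ (A ∖ {e}) = ∅, so x is NOT a limit point.
  x = f: opens ∋ x are {e, f, h}, {e, f, g, h, i}; each meets A ∖ {f}, so x IS a limit point.
  x = g: opens ∋ x are {e, g, h, i}, {e, f, g, h, i}; each meets A ∖ {g}, so x IS a limit point.
  x = h: open {h} ∋ x has {h} ∩ (A ∖ {h}) = ∅, so x is NOT a limit point.
  x = i: opens ∋ x are {e, g, h, i}, {e, f, g, h, i}; each meets A ∖ {i}, so x IS a limit point.
Collecting: A' = {f, g, i}.


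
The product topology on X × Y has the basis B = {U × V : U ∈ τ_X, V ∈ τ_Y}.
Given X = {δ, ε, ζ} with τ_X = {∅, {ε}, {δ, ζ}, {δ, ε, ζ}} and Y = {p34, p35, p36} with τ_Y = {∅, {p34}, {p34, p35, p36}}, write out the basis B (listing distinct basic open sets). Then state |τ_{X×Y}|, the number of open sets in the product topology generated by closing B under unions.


Basis B = {∅ × ∅, {ε} × {p34}, {δ, ζ} × {p34}, {δ, ε, ζ} × {p34}, {ε} × {p34, p35, p36}, {δ, ζ} × {p34, p35, p36}, {δ, ε, ζ} × {p34, p35, p36}}; |τ_{X×Y}| = 9.

Enumerate products U × V with U ∈ τ_X, V ∈ τ_Y (deduplicated):
  ∅ × ∅ = {} (∅)
  {ε} × {p34} = {(ε,p34)}
  {δ, ζ} × {p34} = {(δ,p34), (ζ,p34)}
  {δ, ε, ζ} × {p34} = {(δ,p34), (ε,p34), (ζ,p34)}
  {ε} × {p34, p35, p36} = {(ε,p34), (ε,p35), (ε,p36)}
  {δ, ζ} × {p34, p35, p36} = {(δ,p34), (δ,p35), (δ,p36), (ζ,p34), (ζ,p35), (ζ,p36)}
  {δ, ε, ζ} × {p34, p35, p36} = {(δ,p34), (δ,p35), (δ,p36), (ε,p34), (ε,p35), (ε,p36), (ζ,p34), (ζ,p35), (ζ,p36)}
These 7 distinct sets form the basis B.
Close under arbitrary unions to get τ_{X×Y}; counting gives |τ_{X×Y}| = 9.


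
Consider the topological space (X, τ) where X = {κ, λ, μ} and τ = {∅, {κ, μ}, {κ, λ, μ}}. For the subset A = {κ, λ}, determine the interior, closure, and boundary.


int(A) = ∅, cl(A) = {κ, λ, μ}, ∂A = {κ, λ, μ}.

Closed sets in (X, τ) are complements of opens:
  closed(X, τ) = {∅, {λ}, {κ, λ, μ}}.
int(A) = ⋃ {U ∈ τ : U ⊆ A}. Opens contained in A: ∅.
Taking the union of these: int(A) = ∅.
cl(A) = ⋂ {C closed : A ⊆ C}. Closed sets containing A: {κ, λ, μ}.
Intersecting these: cl(A) = {κ, λ, μ}.
∂A = cl(A) ∖ int(A) = {κ, λ, μ} ∖ ∅ = {κ, λ, μ}.


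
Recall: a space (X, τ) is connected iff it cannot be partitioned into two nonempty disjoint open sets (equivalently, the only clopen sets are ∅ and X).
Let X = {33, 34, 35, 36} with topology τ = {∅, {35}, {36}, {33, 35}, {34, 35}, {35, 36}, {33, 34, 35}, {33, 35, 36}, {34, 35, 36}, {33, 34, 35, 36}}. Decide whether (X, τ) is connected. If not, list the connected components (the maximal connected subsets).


(X, τ) is disconnected; components = [{36}, {33, 34, 35}].

Find clopen sets (U ∈ τ with X ∖ U ∈ τ):
  U = ∅, X ∖ U = {33, 34, 35, 36} — both open, so U is clopen.
  U = {36}, X ∖ U = {33, 34, 35} — both open, so U is clopen.
  U = {33, 34, 35}, X ∖ U = {36} — both open, so U is clopen.
  U = {33, 34, 35, 36}, X ∖ U = ∅ — both open, so U is clopen.
Nontrivial clopen(s) exist: e.g. {33, 34, 35}. So (X, τ) is disconnected.
Compute connected components by grouping points that agree on all clopens:
  component: {36}
  component: {33, 34, 35}


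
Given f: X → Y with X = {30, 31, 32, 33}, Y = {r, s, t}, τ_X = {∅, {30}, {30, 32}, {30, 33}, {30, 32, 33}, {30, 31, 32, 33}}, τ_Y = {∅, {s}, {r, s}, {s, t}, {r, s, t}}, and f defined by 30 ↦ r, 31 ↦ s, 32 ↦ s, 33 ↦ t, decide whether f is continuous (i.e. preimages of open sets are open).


f is NOT continuous.

Compute f^{-1}(U) for each U ∈ τ_Y:
  U = ∅: f^{-1}(U) = ∅ ∈ τ_X ✓.
  U = {s}: f^{-1}(U) = {31, 32} ∉ τ_X ✗.
  U = {r, s}: f^{-1}(U) = {30, 31, 32} ∉ τ_X ✗.
  U = {s, t}: f^{-1}(U) = {31, 32, 33} ∉ τ_X ✗.
  U = {r, s, t}: f^{-1}(U) = {30, 31, 32, 33} ∈ τ_X ✓.
Found U = {s} with f^{-1}(U) = {31, 32} not in τ_X. Therefore f is NOT continuous.


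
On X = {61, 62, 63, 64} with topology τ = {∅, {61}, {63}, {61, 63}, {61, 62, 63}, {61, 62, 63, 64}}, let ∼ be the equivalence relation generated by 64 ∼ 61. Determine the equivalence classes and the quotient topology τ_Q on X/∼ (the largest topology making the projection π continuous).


X/∼ = {[61=64], [62], [63]}; |τ_Q| = 3.

Equivalence classes: [61=64], [62], [63].
Quotient map π: X → X/∼ sends 61 ↦ [61=64], 62 ↦ [62], 63 ↦ [63], 64 ↦ [61=64].
For each subset V ⊆ X/∼, compute π^{-1}(V) ⊆ X and check whether π^{-1}(V) ∈ τ. V is open in τ_Q iff π^{-1}(V) ∈ τ.
  V = {}: π^{-1}(V) = ∅ ∈ τ ✓.
  V = {[61=64]}: π^{-1}(V) = {61, 64} ∉ τ ✗.
  V = {[62]}: π^{-1}(V) = {62} ∉ τ ✗.
  V = {[61=64], [62]}: π^{-1}(V) = {61, 62, 64} ∉ τ ✗.
  V = {[63]}: π^{-1}(V) = {63} ∈ τ ✓.
  V = {[61=64], [63]}: π^{-1}(V) = {61, 63, 64} ∉ τ ✗.
  V = {[62], [63]}: π^{-1}(V) = {62, 63} ∉ τ ✗.
  V = {[61=64], [62], [63]}: π^{-1}(V) = {61, 62, 63, 64} ∈ τ ✓.
Open sets in the quotient: τ_Q = {{}, {[63]}, {[61=64], [62], [63]}} (3 elements).


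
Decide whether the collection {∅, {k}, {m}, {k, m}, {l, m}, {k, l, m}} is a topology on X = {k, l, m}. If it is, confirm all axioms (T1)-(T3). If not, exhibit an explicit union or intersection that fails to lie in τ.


τ IS a topology on X.

Axiom (T1): ∅ ∈ τ? Yes; X ∈ τ? Yes.
Axiom (T2/T3): check pairwise unions and intersections of members of τ.
All pairwise intersections and unions checked — each lies in τ. Therefore τ satisfies (T1), (T2), (T3): it IS a topology on X.


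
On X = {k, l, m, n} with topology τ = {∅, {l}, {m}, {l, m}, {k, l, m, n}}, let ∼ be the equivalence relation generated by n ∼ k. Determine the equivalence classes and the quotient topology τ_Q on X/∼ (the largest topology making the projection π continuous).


X/∼ = {[k=n], [l], [m]}; |τ_Q| = 5.

Equivalence classes: [k=n], [l], [m].
Quotient map π: X → X/∼ sends k ↦ [k=n], l ↦ [l], m ↦ [m], n ↦ [k=n].
For each subset V ⊆ X/∼, compute π^{-1}(V) ⊆ X and check whether π^{-1}(V) ∈ τ. V is open in τ_Q iff π^{-1}(V) ∈ τ.
  V = {}: π^{-1}(V) = ∅ ∈ τ ✓.
  V = {[k=n]}: π^{-1}(V) = {k, n} ∉ τ ✗.
  V = {[l]}: π^{-1}(V) = {l} ∈ τ ✓.
  V = {[k=n], [l]}: π^{-1}(V) = {k, l, n} ∉ τ ✗.
  V = {[m]}: π^{-1}(V) = {m} ∈ τ ✓.
  V = {[k=n], [m]}: π^{-1}(V) = {k, m, n} ∉ τ ✗.
  V = {[l], [m]}: π^{-1}(V) = {l, m} ∈ τ ✓.
  V = {[k=n], [l], [m]}: π^{-1}(V) = {k, l, m, n} ∈ τ ✓.
Open sets in the quotient: τ_Q = {{}, {[l]}, {[m]}, {[l], [m]}, {[k=n], [l], [m]}} (5 elements).


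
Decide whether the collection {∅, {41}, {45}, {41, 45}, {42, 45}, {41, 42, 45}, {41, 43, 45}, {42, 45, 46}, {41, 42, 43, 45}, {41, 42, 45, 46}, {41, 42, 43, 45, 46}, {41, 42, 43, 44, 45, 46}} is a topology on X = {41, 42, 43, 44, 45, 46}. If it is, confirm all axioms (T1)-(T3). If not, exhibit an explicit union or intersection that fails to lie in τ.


τ IS a topology on X.

Axiom (T1): ∅ ∈ τ? Yes; X ∈ τ? Yes.
Axiom (T2/T3): check pairwise unions and intersections of members of τ.
All pairwise intersections and unions checked — each lies in τ. Therefore τ satisfies (T1), (T2), (T3): it IS a topology on X.


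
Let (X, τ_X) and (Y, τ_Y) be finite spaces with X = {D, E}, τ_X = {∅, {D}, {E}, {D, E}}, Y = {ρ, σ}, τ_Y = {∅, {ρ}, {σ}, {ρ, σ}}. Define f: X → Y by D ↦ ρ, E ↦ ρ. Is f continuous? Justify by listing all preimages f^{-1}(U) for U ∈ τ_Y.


f IS continuous.

Compute f^{-1}(U) for each U ∈ τ_Y:
  U = ∅: f^{-1}(U) = ∅ ∈ τ_X ✓.
  U = {ρ}: f^{-1}(U) = {D, E} ∈ τ_X ✓.
  U = {σ}: f^{-1}(U) = ∅ ∈ τ_X ✓.
  U = {ρ, σ}: f^{-1}(U) = {D, E} ∈ τ_X ✓.
Every preimage lies in τ_X, so f IS continuous.


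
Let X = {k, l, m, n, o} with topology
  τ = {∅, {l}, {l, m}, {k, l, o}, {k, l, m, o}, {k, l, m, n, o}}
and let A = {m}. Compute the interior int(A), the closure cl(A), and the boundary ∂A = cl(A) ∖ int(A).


int(A) = ∅, cl(A) = {m, n}, ∂A = {m, n}.

Closed sets in (X, τ) are complements of opens:
  closed(X, τ) = {∅, {n}, {m, n}, {k, n, o}, {k, m, n, o}, {k, l, m, n, o}}.
int(A) = ⋃ {U ∈ τ : U ⊆ A}. Opens contained in A: ∅.
Taking the union of these: int(A) = ∅.
cl(A) = ⋂ {C closed : A ⊆ C}. Closed sets containing A: {m, n}, {k, m, n, o}, {k, l, m, n, o}.
Intersecting these: cl(A) = {m, n}.
∂A = cl(A) ∖ int(A) = {m, n} ∖ ∅ = {m, n}.


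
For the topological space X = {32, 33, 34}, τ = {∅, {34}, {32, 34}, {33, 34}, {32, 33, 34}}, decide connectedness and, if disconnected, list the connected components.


(X, τ) is connected.

Find clopen sets (U ∈ τ with X ∖ U ∈ τ):
  U = ∅, X ∖ U = {32, 33, 34} — both open, so U is clopen.
  U = {32, 33, 34}, X ∖ U = ∅ — both open, so U is clopen.
Only trivial clopens (∅ and X) exist, so (X, τ) is connected.
Compute connected components by grouping points that agree on all clopens:
  component: {32, 33, 34}


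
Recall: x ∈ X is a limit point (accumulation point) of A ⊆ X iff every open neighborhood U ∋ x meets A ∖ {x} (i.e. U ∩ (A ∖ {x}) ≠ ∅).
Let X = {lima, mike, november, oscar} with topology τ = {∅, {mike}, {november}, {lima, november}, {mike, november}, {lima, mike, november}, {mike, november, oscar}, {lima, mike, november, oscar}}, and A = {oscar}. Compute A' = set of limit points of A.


A' = ∅

For each x ∈ X, list the open sets U ∈ τ with x ∈ U, then check whether U ∩ (A ∖ {x}) ≠ ∅ for every such U.
  x = lima: open {lima, november} ∋ x has {lima, november} ∩ (A ∖ {lima}) = ∅, so x is NOT a limit point.
  x = mike: open {mike} ∋ x has {mike} ∩ (A ∖ {mike}) = ∅, so x is NOT a limit point.
  x = november: open {november} ∋ x has {november} ∩ (A ∖ {november}) = ∅, so x is NOT a limit point.
  x = oscar: open {mike, november, oscar} ∋ x has {mike, november, oscar} ∩ (A ∖ {oscar}) = ∅, so x is NOT a limit point.
Collecting: A' = ∅.


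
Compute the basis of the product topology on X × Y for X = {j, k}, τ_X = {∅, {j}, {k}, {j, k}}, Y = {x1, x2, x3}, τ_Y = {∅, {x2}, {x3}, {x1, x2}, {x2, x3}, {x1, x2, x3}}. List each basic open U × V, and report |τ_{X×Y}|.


Basis B = {∅ × ∅, {j} × {x2}, {j} × {x3}, {k} × {x2}, {k} × {x3}, {j} × {x1, x2}, {j} × {x2, x3}, {j, k} × {x2}, {j, k} × {x3}, {k} × {x1, x2}, {k} × {x2, x3}, {j} × {x1, x2, x3}, {k} × {x1, x2, x3}, {j, k} × {x1, x2}, {j, k} × {x2, x3}, {j, k} × {x1, x2, x3}}; |τ_{X×Y}| = 36.

Enumerate products U × V with U ∈ τ_X, V ∈ τ_Y (deduplicated):
  ∅ × ∅ = {} (∅)
  {j} × {x2} = {(j,x2)}
  {j} × {x3} = {(j,x3)}
  {k} × {x2} = {(k,x2)}
  {k} × {x3} = {(k,x3)}
  {j} × {x1, x2} = {(j,x1), (j,x2)}
  {j} × {x2, x3} = {(j,x2), (j,x3)}
  {j, k} × {x2} = {(j,x2), (k,x2)}
  {j, k} × {x3} = {(j,x3), (k,x3)}
  {k} × {x1, x2} = {(k,x1), (k,x2)}
  {k} × {x2, x3} = {(k,x2), (k,x3)}
  {j} × {x1, x2, x3} = {(j,x1), (j,x2), (j,x3)}
  {k} × {x1, x2, x3} = {(k,x1), (k,x2), (k,x3)}
  {j, k} × {x1, x2} = {(j,x1), (j,x2), (k,x1), (k,x2)}
  {j, k} × {x2, x3} = {(j,x2), (j,x3), (k,x2), (k,x3)}
  {j, k} × {x1, x2, x3} = {(j,x1), (j,x2), (j,x3), (k,x1), (k,x2), (k,x3)}
These 16 distinct sets form the basis B.
Close under arbitrary unions to get τ_{X×Y}; counting gives |τ_{X×Y}| = 36.


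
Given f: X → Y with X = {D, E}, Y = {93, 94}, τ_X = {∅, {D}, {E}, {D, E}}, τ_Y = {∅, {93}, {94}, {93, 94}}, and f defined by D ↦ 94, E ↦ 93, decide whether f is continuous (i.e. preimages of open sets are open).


f IS continuous.

Compute f^{-1}(U) for each U ∈ τ_Y:
  U = ∅: f^{-1}(U) = ∅ ∈ τ_X ✓.
  U = {93}: f^{-1}(U) = {E} ∈ τ_X ✓.
  U = {94}: f^{-1}(U) = {D} ∈ τ_X ✓.
  U = {93, 94}: f^{-1}(U) = {D, E} ∈ τ_X ✓.
Every preimage lies in τ_X, so f IS continuous.
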